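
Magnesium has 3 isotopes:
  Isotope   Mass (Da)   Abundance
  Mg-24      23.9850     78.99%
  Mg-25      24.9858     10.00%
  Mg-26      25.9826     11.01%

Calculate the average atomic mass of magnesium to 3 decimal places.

Ar = Σ fᵢ·mᵢ = 0.7899 × 23.9850 + 0.1000 × 24.9858 + 0.1101 × 25.9826
= 18.94575 + 2.49858 + 2.86068 = 24.30501 Da

24.305 Da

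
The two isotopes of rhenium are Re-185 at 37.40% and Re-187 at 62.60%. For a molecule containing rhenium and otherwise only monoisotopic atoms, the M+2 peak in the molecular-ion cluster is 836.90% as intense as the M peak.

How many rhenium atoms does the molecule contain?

5

With n Re atoms, P(M+2)/P(M) = C(n,1)·p^(n−1)q / p^n = n·q/p = n · 0.6260/0.3740.
n = 8.3690 × 0.3740/0.6260 = 5.00 ≈ 5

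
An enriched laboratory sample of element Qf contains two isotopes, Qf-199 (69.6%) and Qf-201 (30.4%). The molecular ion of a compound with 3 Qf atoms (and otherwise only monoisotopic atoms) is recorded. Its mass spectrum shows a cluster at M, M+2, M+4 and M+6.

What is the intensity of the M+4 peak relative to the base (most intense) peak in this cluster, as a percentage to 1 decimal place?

Binomial terms of (0.696 + 0.304)^3: M 0.3372, M+2 0.4418, M+4 0.1930, M+6 0.0281 → M+2 is the base peak.
P(M+2) = C(3,1) × 0.696^2 × 0.304^1 = 3 × 0.484416 × 0.3040 = 0.441787 (base)
P(M+4) = C(3,2) × 0.696^1 × 0.304^2 = 3 × 0.6960 × 0.092416 = 0.192965
Relative intensity = 0.192965 / 0.441787 × 100 = 43.7

43.7%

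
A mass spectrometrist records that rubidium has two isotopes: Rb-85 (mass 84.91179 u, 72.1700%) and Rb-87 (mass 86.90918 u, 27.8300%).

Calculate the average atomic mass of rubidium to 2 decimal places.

85.47 u

Weight each isotope mass by its fractional abundance: 0.721700 × 84.91179 + 0.278300 × 86.90918
= 61.280839 + 24.186825 = 85.467664 u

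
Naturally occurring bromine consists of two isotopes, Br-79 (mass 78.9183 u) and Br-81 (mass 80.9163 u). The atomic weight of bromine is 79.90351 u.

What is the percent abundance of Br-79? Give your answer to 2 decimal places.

50.69%

Let x be the fractional abundance of Br-79; then Br-81 has abundance 1 − x.
78.9183·x + 80.9163·(1 − x) = 79.90351
(78.9183 − 80.9163)·x = 79.90351 − 80.9163
x = -1.01279 / -1.9980 = 0.50690 → 50.69% Br-79, 49.31% Br-81.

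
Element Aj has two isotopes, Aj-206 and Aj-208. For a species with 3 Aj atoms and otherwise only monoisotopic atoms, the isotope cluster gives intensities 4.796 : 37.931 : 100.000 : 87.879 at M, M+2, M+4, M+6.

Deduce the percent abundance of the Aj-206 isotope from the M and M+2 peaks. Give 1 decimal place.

27.5%

Let p = fractional abundance of Aj-206. I(M+2)/I(M) = [C(3,1)·p^2·(1−p)] / p^3 = 3·(1−p)/p = 37.931/4.796 = 7.9089
(1−p)/p = 7.9089/3 = 2.6363  ⇒  p = 1/(1 + 2.6363) = 0.2750
Aj-206: 27.5%, Aj-208: 72.5%.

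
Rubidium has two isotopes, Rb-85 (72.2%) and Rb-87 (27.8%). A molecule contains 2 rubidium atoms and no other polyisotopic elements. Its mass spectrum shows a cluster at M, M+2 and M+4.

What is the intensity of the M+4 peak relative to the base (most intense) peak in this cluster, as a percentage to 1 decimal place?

Binomial terms of (0.722 + 0.278)^2: M 0.5213, M+2 0.4014, M+4 0.0773 → M is the base peak.
P(M) = C(2,0) × 0.722^2 × 0.278^0 = 1 × 0.521284 × 1.0000 = 0.521284 (base)
P(M+4) = C(2,2) × 0.722^0 × 0.278^2 = 1 × 1.0000 × 0.077284 = 0.077284
Relative intensity = 0.077284 / 0.521284 × 100 = 14.8

14.8%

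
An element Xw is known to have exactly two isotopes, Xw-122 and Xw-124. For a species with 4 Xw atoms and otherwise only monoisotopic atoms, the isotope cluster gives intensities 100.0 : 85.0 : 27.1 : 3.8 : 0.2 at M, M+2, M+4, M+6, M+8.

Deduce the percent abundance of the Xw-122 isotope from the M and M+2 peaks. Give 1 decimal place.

Write p for the Xw-122 fraction. I(M+2)/I(M) = [C(4,1)·p^3·(1−p)] / p^4 = 4·(1−p)/p = 85.0/100.0 = 0.8500
(1−p)/p = 0.8500/4 = 0.2125  ⇒  p = 1/(1 + 0.2125) = 0.8247
Xw-122: 82.5%, Xw-124: 17.5%.

82.5%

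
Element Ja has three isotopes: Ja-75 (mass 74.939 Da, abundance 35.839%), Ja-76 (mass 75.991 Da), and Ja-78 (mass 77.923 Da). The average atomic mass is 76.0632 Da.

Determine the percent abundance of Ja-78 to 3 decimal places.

The remaining 64.161% is split between Ja-76 (fraction x) and Ja-78 (fraction 0.64161 − x).
Substituting: 75.991x + 77.923(0.64161 − x) = 49.20581179
(75.991 − 77.923)x = -0.79036424  ⇒  x = 0.40909, y = 0.23252
Ja-76: 40.909%, Ja-78: 23.252%.

23.252%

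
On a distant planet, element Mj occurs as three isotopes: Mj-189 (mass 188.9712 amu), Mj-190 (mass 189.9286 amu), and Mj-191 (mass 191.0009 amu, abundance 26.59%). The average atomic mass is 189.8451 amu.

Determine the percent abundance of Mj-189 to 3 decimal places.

38.503%

Let x and y be the fractions of Mj-189 and Mj-190. Then x + y = 1 − 0.2659 = 0.7341 and 188.9712x + 189.9286y = 189.8451 − 0.2659×191.0009 = 139.05796069.
Substituting: 188.9712x + 189.9286(0.7341 − x) = 139.05796069
(188.9712 − 189.9286)x = -0.36862457  ⇒  x = 0.38503, y = 0.34907
Mj-189: 38.503%, Mj-190: 34.907%.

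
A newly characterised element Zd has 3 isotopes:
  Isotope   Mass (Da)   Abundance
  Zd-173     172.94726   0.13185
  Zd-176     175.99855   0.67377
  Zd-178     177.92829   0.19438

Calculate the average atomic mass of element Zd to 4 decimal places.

175.9713 Da

Average mass = Σ (abundance × isotope mass) = 0.13185 × 172.94726 + 0.67377 × 175.99855 + 0.19438 × 177.92829
= 22.803096 + 118.582543 + 34.585701 = 175.971340 Da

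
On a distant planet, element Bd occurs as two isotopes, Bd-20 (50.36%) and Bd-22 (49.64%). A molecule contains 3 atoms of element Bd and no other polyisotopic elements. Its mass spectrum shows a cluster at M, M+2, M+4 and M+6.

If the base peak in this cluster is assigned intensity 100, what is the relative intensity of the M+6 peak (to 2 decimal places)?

Binomial terms of (0.5036 + 0.4964)^3: M 0.1277, M+2 0.3777, M+4 0.3723, M+6 0.1223 → M+2 is the base peak.
P(M+2) = C(3,1) × 0.5036^2 × 0.4964^1 = 3 × 0.25361296 × 0.4964 = 0.377680 (base)
P(M+6) = C(3,3) × 0.5036^0 × 0.4964^3 = 1 × 1.0000 × 0.12231939 = 0.122319
Relative intensity = 0.122319 / 0.377680 × 100 = 32.39

32.39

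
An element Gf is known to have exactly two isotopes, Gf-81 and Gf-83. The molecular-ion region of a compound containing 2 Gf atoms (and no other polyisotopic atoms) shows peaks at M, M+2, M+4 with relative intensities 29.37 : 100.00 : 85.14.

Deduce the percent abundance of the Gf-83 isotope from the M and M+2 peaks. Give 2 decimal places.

Let p = fractional abundance of Gf-81. I(M+2)/I(M) = [C(2,1)·p^1·(1−p)] / p^2 = 2·(1−p)/p = 100.00/29.37 = 3.4048
(1−p)/p = 3.4048/2 = 1.7024  ⇒  p = 1/(1 + 1.7024) = 0.3700
Gf-81: 37.00%, Gf-83: 63.00%.

63.00%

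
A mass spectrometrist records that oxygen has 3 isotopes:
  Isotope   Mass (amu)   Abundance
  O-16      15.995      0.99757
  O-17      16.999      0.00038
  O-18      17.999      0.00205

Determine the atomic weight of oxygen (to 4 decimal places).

Ar = Σ fᵢ·mᵢ = 0.99757 × 15.995 + 0.00038 × 16.999 + 0.00205 × 17.999
= 15.95613 + 0.00646 + 0.03690 = 15.99949 amu

15.9995 amu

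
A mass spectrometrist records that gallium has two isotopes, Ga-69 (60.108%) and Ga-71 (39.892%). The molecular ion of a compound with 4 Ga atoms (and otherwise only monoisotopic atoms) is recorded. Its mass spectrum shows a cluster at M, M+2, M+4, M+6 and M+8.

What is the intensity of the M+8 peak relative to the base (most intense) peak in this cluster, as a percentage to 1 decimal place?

7.3%

(0.60108 + 0.39892)^4 gives M 0.1305, M+2 0.3465, M+4 0.3450, M+6 0.1526, M+8 0.0253; the largest is M+2.
P(M+2) = C(4,1) × 0.60108^3 × 0.39892^1 = 4 × 0.2171685 × 0.39892 = 0.346531 (base)
P(M+8) = C(4,4) × 0.60108^0 × 0.39892^4 = 1 × 1.0000 × 0.02532464 = 0.025325
Relative intensity = 0.025325 / 0.346531 × 100 = 7.3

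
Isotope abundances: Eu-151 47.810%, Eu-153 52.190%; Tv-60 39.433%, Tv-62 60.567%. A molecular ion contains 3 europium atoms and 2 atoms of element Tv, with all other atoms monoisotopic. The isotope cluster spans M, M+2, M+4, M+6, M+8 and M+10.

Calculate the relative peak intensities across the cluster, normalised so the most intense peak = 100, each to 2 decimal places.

5.00 : 31.72 : 79.94 : 100.00 : 62.12 : 15.34

Europium pattern (n=3): 0.10928391 : 0.3578871 : 0.39067407 : 0.14215492
Element Tv pattern (n=2): 0.15549615 : 0.4776677 : 0.36683615
Convolve the two distributions (both contribute in 2-u steps):
  M: 0.10928391×0.15549615 = 0.016993
  M+2: 0.10928391×0.4776677 + 0.3578871×0.15549615 = 0.107851
  M+4: 0.10928391×0.36683615 + 0.3578871×0.4776677 + 0.39067407×0.15549615 = 0.271789
  M+6: 0.3578871×0.36683615 + 0.39067407×0.4776677 + 0.14215492×0.15549615 = 0.340003
  M+8: 0.39067407×0.36683615 + 0.14215492×0.4776677 = 0.211216
  M+10: 0.14215492×0.36683615 = 0.052148
Scale to base peak (0.340003) = 100: 5.00 : 31.72 : 79.94 : 100.00 : 62.12 : 15.34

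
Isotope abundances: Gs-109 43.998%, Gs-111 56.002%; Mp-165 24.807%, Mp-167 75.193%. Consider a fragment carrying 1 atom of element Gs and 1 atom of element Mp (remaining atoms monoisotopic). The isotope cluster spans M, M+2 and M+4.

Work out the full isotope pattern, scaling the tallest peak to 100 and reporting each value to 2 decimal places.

Element Gs pattern (n=1): 0.43998 : 0.56002
Element Mp pattern (n=1): 0.24807 : 0.75193
Convolve the two distributions (both contribute in 2-u steps):
  M: 0.43998×0.24807 = 0.109146
  M+2: 0.43998×0.75193 + 0.56002×0.24807 = 0.469758
  M+4: 0.56002×0.75193 = 0.421096
Scale to base peak (0.469758) = 100: 23.23 : 100.00 : 89.64

23.23 : 100.00 : 89.64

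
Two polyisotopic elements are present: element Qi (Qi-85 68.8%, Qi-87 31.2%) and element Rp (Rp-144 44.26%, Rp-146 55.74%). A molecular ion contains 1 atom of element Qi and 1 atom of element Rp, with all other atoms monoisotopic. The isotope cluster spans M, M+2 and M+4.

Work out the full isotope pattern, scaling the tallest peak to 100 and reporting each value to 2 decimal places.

Element Qi pattern (n=1): 0.6880 : 0.3120
Element Rp pattern (n=1): 0.4426 : 0.5574
Convolve the two distributions (both contribute in 2-u steps):
  M: 0.6880×0.4426 = 0.304509
  M+2: 0.6880×0.5574 + 0.3120×0.4426 = 0.521582
  M+4: 0.3120×0.5574 = 0.173909
Scale to base peak (0.521582) = 100: 58.38 : 100.00 : 33.34

58.38 : 100.00 : 33.34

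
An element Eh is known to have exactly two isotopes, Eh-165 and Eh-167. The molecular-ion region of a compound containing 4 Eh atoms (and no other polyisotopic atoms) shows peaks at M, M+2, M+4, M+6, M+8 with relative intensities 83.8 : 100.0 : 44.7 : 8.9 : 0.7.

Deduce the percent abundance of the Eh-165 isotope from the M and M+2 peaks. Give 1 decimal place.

77.0%

Write p for the Eh-165 fraction. I(M+2)/I(M) = [C(4,1)·p^3·(1−p)] / p^4 = 4·(1−p)/p = 100.0/83.8 = 1.1933
(1−p)/p = 1.1933/4 = 0.2983  ⇒  p = 1/(1 + 0.2983) = 0.7702
Eh-165: 77.0%, Eh-167: 23.0%.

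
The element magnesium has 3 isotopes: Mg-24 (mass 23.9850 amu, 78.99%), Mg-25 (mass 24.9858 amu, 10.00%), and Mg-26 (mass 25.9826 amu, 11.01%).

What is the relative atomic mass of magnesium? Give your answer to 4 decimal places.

Ar = Σ fᵢ·mᵢ = 0.7899 × 23.9850 + 0.1000 × 24.9858 + 0.1101 × 25.9826
= 18.94575 + 2.49858 + 2.86068 = 24.30501 amu

24.3050 amu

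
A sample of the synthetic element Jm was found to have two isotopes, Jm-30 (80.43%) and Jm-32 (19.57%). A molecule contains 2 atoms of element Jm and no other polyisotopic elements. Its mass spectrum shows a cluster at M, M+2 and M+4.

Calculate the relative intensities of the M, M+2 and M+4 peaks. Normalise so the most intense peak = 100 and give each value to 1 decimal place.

100.0 : 48.7 : 5.9

Expanding (0.8043 + 0.1957)^2:
P(M) = 0.8043^2 = 0.646898
P(M+2) = 2 × 0.8043^1 × 0.1957^1 = 0.314803
P(M+4) = 0.1957^2 = 0.038298
The M peak is largest (0.646898); scaling to 100 gives 100.0 : 48.7 : 5.9.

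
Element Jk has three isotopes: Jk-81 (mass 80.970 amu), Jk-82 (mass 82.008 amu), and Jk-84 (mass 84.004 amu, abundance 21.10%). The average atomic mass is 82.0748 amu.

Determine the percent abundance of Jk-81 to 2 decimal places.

34.14%

The remaining 78.90% is split between Jk-81 (fraction x) and Jk-82 (fraction 0.7890 − x).
Substituting: 80.970x + 82.008(0.7890 − x) = 64.349956
(80.970 − 82.008)x = -0.354356  ⇒  x = 0.34138, y = 0.44762
Jk-81: 34.14%, Jk-82: 44.76%.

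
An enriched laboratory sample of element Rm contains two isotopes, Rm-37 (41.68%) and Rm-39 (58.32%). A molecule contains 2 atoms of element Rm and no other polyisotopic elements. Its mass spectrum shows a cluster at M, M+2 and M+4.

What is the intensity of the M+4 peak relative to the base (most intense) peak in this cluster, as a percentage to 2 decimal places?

69.96%

Term probabilities: M 0.1737, M+2 0.4862, M+4 0.3401. Base peak = M+2.
P(M+2) = C(2,1) × 0.4168^1 × 0.5832^1 = 2 × 0.4168 × 0.5832 = 0.486156 (base)
P(M+4) = C(2,2) × 0.4168^0 × 0.5832^2 = 1 × 1.0000 × 0.34012224 = 0.340122
Relative intensity = 0.340122 / 0.486156 × 100 = 69.96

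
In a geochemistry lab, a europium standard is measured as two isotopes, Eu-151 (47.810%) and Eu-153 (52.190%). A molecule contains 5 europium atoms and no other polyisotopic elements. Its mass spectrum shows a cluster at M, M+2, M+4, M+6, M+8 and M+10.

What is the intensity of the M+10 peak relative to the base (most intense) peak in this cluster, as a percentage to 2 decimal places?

Term probabilities: M 0.0250, M+2 0.1363, M+4 0.2977, M+6 0.3249, M+8 0.1774, M+10 0.0387. Base peak = M+6.
P(M+6) = C(5,3) × 0.47810^2 × 0.52190^3 = 10 × 0.22857961 × 0.14215492 = 0.324937 (base)
P(M+10) = C(5,5) × 0.47810^0 × 0.52190^5 = 1 × 1.0000 × 0.0387201 = 0.038720
Relative intensity = 0.038720 / 0.324937 × 100 = 11.92

11.92%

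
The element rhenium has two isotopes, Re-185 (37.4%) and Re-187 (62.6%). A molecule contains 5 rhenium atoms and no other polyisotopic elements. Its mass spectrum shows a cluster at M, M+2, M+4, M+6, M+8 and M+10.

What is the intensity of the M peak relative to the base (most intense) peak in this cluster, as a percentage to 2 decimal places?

2.13%

Binomial terms of (0.374 + 0.626)^5: M 0.0073, M+2 0.0612, M+4 0.2050, M+6 0.3431, M+8 0.2872, M+10 0.0961 → M+6 is the base peak.
P(M+6) = C(5,3) × 0.374^2 × 0.626^3 = 10 × 0.139876 × 0.24531438 = 0.343136 (base)
P(M) = C(5,0) × 0.374^5 × 0.626^0 = 1 × 0.00731742 × 1.0000 = 0.007317
Relative intensity = 0.007317 / 0.343136 × 100 = 2.13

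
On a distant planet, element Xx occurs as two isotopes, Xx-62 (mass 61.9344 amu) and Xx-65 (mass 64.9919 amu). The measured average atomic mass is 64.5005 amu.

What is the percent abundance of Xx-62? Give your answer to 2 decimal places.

Writing the weighted mean with unknown fraction x of Xx-62:
61.9344·x + 64.9919·(1 − x) = 64.5005
(61.9344 − 64.9919)·x = 64.5005 − 64.9919
x = -0.4914 / -3.0575 = 0.16072 → 16.07% Xx-62, 83.93% Xx-65.

16.07%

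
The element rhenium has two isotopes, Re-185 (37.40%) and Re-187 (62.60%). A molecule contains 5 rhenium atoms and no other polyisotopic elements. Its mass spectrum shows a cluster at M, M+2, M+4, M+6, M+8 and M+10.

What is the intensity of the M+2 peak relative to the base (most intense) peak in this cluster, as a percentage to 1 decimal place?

17.8%

Term probabilities: M 0.0073, M+2 0.0612, M+4 0.2050, M+6 0.3431, M+8 0.2872, M+10 0.0961. Base peak = M+6.
P(M+6) = C(5,3) × 0.3740^2 × 0.6260^3 = 10 × 0.139876 × 0.24531438 = 0.343136 (base)
P(M+2) = C(5,1) × 0.3740^4 × 0.6260^1 = 5 × 0.0195653 × 0.6260 = 0.061239
Relative intensity = 0.061239 / 0.343136 × 100 = 17.8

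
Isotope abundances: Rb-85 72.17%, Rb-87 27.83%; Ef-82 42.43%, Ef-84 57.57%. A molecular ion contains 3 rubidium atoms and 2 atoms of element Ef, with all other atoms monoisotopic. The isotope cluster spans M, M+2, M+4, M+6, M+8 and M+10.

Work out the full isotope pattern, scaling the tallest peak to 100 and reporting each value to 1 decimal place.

Rubidium pattern (n=3): 0.37589809 : 0.43485841 : 0.16768892 : 0.02155458
Element Ef pattern (n=2): 0.18003049 : 0.48853902 : 0.33143049
Convolve the two distributions (both contribute in 2-u steps):
  M: 0.37589809×0.18003049 = 0.067673
  M+2: 0.37589809×0.48853902 + 0.43485841×0.18003049 = 0.261929
  M+4: 0.37589809×0.33143049 + 0.43485841×0.48853902 + 0.16768892×0.18003049 = 0.367219
  M+6: 0.43485841×0.33143049 + 0.16768892×0.48853902 + 0.02155458×0.18003049 = 0.229928
  M+8: 0.16768892×0.33143049 + 0.02155458×0.48853902 = 0.066107
  M+10: 0.02155458×0.33143049 = 0.007144
Scale to base peak (0.367219) = 100: 18.4 : 71.3 : 100.0 : 62.6 : 18.0 : 1.9

18.4 : 71.3 : 100.0 : 62.6 : 18.0 : 1.9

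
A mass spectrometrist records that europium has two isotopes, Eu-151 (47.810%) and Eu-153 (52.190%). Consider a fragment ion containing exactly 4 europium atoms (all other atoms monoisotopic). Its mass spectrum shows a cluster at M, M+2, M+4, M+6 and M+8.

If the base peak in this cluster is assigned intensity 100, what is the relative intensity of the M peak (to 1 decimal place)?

14.0

Term probabilities: M 0.0522, M+2 0.2281, M+4 0.3736, M+6 0.2719, M+8 0.0742. Base peak = M+4.
P(M+4) = C(4,2) × 0.47810^2 × 0.52190^2 = 6 × 0.22857961 × 0.27237961 = 0.373563 (base)
P(M) = C(4,0) × 0.47810^4 × 0.52190^0 = 1 × 0.05224864 × 1.0000 = 0.052249
Relative intensity = 0.052249 / 0.373563 × 100 = 14.0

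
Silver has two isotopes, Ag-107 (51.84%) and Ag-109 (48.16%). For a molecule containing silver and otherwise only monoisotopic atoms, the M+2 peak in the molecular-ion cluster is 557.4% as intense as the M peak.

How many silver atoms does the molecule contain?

With n Ag atoms, P(M+2)/P(M) = C(n,1)·p^(n−1)q / p^n = n·q/p = n · 0.4816/0.5184.
n = 5.574 × 0.5184/0.4816 = 6.00 ≈ 6

6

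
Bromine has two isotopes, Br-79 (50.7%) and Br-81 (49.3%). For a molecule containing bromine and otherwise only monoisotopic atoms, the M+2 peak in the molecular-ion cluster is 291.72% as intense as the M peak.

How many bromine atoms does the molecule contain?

The M+2/M ratio from n Br atoms is n · q/p = n · 0.493/0.507.
n = 2.9172 × 0.507/0.493 = 3.00 ≈ 3

3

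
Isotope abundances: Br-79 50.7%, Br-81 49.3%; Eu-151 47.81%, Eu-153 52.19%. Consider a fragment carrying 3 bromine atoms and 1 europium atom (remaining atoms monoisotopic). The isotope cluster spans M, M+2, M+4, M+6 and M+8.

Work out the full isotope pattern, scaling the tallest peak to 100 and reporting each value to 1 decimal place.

16.6 : 66.6 : 100.0 : 66.7 : 16.7

Bromine pattern (n=3): 0.13032384 : 0.38017547 : 0.36967753 : 0.11982316
Europium pattern (n=1): 0.4781 : 0.5219
Convolve the two distributions (both contribute in 2-u steps):
  M: 0.13032384×0.4781 = 0.062308
  M+2: 0.13032384×0.5219 + 0.38017547×0.4781 = 0.249778
  M+4: 0.38017547×0.5219 + 0.36967753×0.4781 = 0.375156
  M+6: 0.36967753×0.5219 + 0.11982316×0.4781 = 0.250222
  M+8: 0.11982316×0.5219 = 0.062536
Scale to base peak (0.375156) = 100: 16.6 : 66.6 : 100.0 : 66.7 : 16.7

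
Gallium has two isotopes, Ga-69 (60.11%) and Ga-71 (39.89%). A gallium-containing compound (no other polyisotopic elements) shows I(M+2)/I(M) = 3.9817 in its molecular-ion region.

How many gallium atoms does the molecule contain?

With n Ga atoms, P(M+2)/P(M) = C(n,1)·p^(n−1)q / p^n = n·q/p = n · 0.3989/0.6011.
n = 3.9817 × 0.6011/0.3989 = 6.00 ≈ 6

6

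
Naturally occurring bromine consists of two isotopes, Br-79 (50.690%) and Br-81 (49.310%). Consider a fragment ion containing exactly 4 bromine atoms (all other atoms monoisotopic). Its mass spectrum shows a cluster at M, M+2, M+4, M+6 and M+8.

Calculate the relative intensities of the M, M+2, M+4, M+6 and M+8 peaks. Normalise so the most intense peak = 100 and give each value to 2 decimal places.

Expanding (0.50690 + 0.49310)^4:
P(M) = 0.50690^4 = 0.066022
P(M+2) = 4 × 0.50690^3 × 0.49310^1 = 0.256899
P(M+4) = 6 × 0.50690^2 × 0.49310^2 = 0.374857
P(M+6) = 4 × 0.50690^1 × 0.49310^3 = 0.243101
P(M+8) = 0.49310^4 = 0.059121
The M+4 peak is largest (0.374857); scaling to 100 gives 17.61 : 68.53 : 100.00 : 64.85 : 15.77.

17.61 : 68.53 : 100.00 : 64.85 : 15.77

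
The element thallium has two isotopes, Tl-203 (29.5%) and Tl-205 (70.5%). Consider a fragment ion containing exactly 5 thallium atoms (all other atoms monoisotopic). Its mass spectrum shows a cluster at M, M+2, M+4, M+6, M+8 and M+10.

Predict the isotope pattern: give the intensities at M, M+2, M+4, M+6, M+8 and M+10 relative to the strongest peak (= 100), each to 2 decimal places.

0.61 : 7.33 : 35.02 : 83.69 : 100.00 : 47.80

Expanding (0.295 + 0.705)^5:
P(M) = 0.295^5 = 0.002234
P(M+2) = 5 × 0.295^4 × 0.705^1 = 0.026696
P(M+4) = 10 × 0.295^3 × 0.705^2 = 0.127598
P(M+6) = 10 × 0.295^2 × 0.705^3 = 0.304938
P(M+8) = 5 × 0.295^1 × 0.705^4 = 0.364375
P(M+10) = 0.705^5 = 0.174159
The M+8 peak is largest (0.364375); scaling to 100 gives 0.61 : 7.33 : 35.02 : 83.69 : 100.00 : 47.80.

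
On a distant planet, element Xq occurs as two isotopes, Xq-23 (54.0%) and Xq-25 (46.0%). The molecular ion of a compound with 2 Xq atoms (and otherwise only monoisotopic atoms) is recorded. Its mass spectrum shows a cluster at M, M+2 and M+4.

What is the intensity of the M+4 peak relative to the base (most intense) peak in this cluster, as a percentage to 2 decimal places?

42.59%

Binomial terms of (0.540 + 0.460)^2: M 0.2916, M+2 0.4968, M+4 0.2116 → M+2 is the base peak.
P(M+2) = C(2,1) × 0.540^1 × 0.460^1 = 2 × 0.5400 × 0.4600 = 0.496800 (base)
P(M+4) = C(2,2) × 0.540^0 × 0.460^2 = 1 × 1.0000 × 0.2116 = 0.211600
Relative intensity = 0.211600 / 0.496800 × 100 = 42.59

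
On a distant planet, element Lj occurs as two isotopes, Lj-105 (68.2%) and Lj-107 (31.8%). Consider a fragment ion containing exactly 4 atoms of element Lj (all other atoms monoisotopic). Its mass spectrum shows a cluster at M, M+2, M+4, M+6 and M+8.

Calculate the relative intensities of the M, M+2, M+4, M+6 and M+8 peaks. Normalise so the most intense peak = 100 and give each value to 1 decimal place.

53.6 : 100.0 : 69.9 : 21.7 : 2.5

Expanding (0.682 + 0.318)^4:
P(M) = 0.682^4 = 0.216340
P(M+2) = 4 × 0.682^3 × 0.318^1 = 0.403497
P(M+4) = 6 × 0.682^2 × 0.318^2 = 0.282211
P(M+6) = 4 × 0.682^1 × 0.318^3 = 0.087725
P(M+8) = 0.318^4 = 0.010226
The M+2 peak is largest (0.403497); scaling to 100 gives 53.6 : 100.0 : 69.9 : 21.7 : 2.5.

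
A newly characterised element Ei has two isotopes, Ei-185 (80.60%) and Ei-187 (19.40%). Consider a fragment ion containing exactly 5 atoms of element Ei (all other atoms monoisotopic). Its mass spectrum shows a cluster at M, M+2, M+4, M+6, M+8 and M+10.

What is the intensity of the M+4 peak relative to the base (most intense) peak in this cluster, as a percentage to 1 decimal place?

48.1%

Term probabilities: M 0.3402, M+2 0.4094, M+4 0.1971, M+6 0.0474, M+8 0.0057, M+10 0.0003. Base peak = M+2.
P(M+2) = C(5,1) × 0.8060^4 × 0.1940^1 = 5 × 0.42202693 × 0.1940 = 0.409366 (base)
P(M+4) = C(5,2) × 0.8060^3 × 0.1940^2 = 10 × 0.52360662 × 0.037636 = 0.197065
Relative intensity = 0.197065 / 0.409366 × 100 = 48.1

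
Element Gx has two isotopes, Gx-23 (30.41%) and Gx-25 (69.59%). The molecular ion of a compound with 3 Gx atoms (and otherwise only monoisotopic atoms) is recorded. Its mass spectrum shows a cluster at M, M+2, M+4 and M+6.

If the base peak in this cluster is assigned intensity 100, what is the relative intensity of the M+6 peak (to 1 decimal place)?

Binomial terms of (0.3041 + 0.6959)^3: M 0.0281, M+2 0.1931, M+4 0.4418, M+6 0.3370 → M+4 is the base peak.
P(M+4) = C(3,2) × 0.3041^1 × 0.6959^2 = 3 × 0.3041 × 0.48427681 = 0.441806 (base)
P(M+6) = C(3,3) × 0.3041^0 × 0.6959^3 = 1 × 1.0000 × 0.33700823 = 0.337008
Relative intensity = 0.337008 / 0.441806 × 100 = 76.3

76.3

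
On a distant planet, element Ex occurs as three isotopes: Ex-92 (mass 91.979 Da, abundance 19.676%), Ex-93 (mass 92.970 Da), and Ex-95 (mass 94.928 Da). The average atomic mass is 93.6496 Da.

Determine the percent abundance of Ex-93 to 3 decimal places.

The remaining 80.324% is split between Ex-93 (fraction x) and Ex-95 (fraction 0.80324 − x).
Substituting: 92.970x + 94.928(0.80324 − x) = 75.55181196
(92.970 − 94.928)x = -0.69815476  ⇒  x = 0.35657, y = 0.44667
Ex-93: 35.657%, Ex-95: 44.667%.

35.657%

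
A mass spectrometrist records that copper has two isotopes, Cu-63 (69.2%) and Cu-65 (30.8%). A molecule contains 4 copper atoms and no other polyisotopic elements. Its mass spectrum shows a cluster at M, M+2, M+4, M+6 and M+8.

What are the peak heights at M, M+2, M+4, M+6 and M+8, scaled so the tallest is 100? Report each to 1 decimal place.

56.2 : 100.0 : 66.8 : 19.8 : 2.2

The 4 Cu atoms are independent, so intensities follow the terms of (0.692 + 0.308)^4.
P(M) = 0.692^4 = 0.229311
P(M+2) = 4 × 0.692^3 × 0.308^1 = 0.408253
P(M+4) = 6 × 0.692^2 × 0.308^2 = 0.272562
P(M+6) = 4 × 0.692^1 × 0.308^3 = 0.080876
P(M+8) = 0.308^4 = 0.008999
The M+2 peak is largest (0.408253); scaling to 100 gives 56.2 : 100.0 : 66.8 : 19.8 : 2.2.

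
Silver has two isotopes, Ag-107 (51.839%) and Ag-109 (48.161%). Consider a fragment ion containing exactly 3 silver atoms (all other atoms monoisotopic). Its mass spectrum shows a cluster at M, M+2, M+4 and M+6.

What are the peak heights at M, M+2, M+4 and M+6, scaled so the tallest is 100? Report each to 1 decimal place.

35.9 : 100.0 : 92.9 : 28.8

The 3 Ag atoms are independent, so intensities follow the terms of (0.51839 + 0.48161)^3.
P(M) = 0.51839^3 = 0.139306
P(M+2) = 3 × 0.51839^2 × 0.48161^1 = 0.388267
P(M+4) = 3 × 0.51839^1 × 0.48161^2 = 0.360719
P(M+6) = 0.48161^3 = 0.111709
The M+2 peak is largest (0.388267); scaling to 100 gives 35.9 : 100.0 : 92.9 : 28.8.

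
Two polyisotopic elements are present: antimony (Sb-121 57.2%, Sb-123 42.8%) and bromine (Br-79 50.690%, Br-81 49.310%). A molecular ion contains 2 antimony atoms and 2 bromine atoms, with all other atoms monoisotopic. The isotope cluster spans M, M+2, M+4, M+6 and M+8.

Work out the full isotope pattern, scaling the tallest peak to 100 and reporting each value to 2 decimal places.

Antimony pattern (n=2): 0.327184 : 0.489632 : 0.183184
Bromine pattern (n=2): 0.25694761 : 0.49990478 : 0.24314761
Convolve the two distributions (both contribute in 2-u steps):
  M: 0.327184×0.25694761 = 0.084069
  M+2: 0.327184×0.49990478 + 0.489632×0.25694761 = 0.289371
  M+4: 0.327184×0.24314761 + 0.489632×0.49990478 + 0.183184×0.25694761 = 0.371392
  M+6: 0.489632×0.24314761 + 0.183184×0.49990478 = 0.210627
  M+8: 0.183184×0.24314761 = 0.044541
Scale to base peak (0.371392) = 100: 22.64 : 77.92 : 100.00 : 56.71 : 11.99

22.64 : 77.92 : 100.00 : 56.71 : 11.99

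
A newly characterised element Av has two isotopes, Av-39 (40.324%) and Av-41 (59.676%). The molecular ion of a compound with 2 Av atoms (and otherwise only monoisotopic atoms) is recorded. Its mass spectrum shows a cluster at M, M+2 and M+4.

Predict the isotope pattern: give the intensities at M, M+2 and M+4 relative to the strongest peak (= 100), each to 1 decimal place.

33.8 : 100.0 : 74.0

Each Av atom is independently Av-39 (p = 0.40324) or Av-41 (q = 0.59676); the cluster is the binomial expansion (p + q)^2.
P(M) = 0.40324^2 = 0.162602
P(M+2) = 2 × 0.40324^1 × 0.59676^1 = 0.481275
P(M+4) = 0.59676^2 = 0.356122
The M+2 peak is largest (0.481275); scaling to 100 gives 33.8 : 100.0 : 74.0.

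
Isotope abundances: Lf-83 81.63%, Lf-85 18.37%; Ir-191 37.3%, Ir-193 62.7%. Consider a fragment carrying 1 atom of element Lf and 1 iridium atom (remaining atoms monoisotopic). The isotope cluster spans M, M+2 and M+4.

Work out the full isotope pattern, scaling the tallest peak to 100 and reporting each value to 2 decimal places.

Element Lf pattern (n=1): 0.8163 : 0.1837
Iridium pattern (n=1): 0.3730 : 0.6270
Convolve the two distributions (both contribute in 2-u steps):
  M: 0.8163×0.3730 = 0.304480
  M+2: 0.8163×0.6270 + 0.1837×0.3730 = 0.580340
  M+4: 0.1837×0.6270 = 0.115180
Scale to base peak (0.580340) = 100: 52.47 : 100.00 : 19.85

52.47 : 100.00 : 19.85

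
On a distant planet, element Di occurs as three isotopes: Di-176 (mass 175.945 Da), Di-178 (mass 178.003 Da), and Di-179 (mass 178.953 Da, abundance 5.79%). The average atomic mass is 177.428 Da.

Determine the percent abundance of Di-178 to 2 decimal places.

Let x and y be the fractions of Di-176 and Di-178. Then x + y = 1 − 0.0579 = 0.9421 and 175.945x + 178.003y = 177.428 − 0.0579×178.953 = 167.0666213.
Substituting: 175.945x + 178.003(0.9421 − x) = 167.0666213
(175.945 − 178.003)x = -0.630005  ⇒  x = 0.30612, y = 0.63598
Di-176: 30.61%, Di-178: 63.60%.

63.60%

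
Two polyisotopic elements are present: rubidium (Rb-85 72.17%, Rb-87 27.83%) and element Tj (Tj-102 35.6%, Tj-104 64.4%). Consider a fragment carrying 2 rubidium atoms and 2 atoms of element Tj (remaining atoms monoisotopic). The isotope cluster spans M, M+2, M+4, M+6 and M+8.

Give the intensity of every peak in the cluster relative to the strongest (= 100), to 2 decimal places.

16.10 : 70.66 : 100.00 : 49.29 : 7.83

Rubidium pattern (n=2): 0.52085089 : 0.40169822 : 0.07745089
Element Tj pattern (n=2): 0.126736 : 0.458528 : 0.414736
Convolve the two distributions (both contribute in 2-u steps):
  M: 0.52085089×0.126736 = 0.066011
  M+2: 0.52085089×0.458528 + 0.40169822×0.126736 = 0.289734
  M+4: 0.52085089×0.414736 + 0.40169822×0.458528 + 0.07745089×0.126736 = 0.410021
  M+6: 0.40169822×0.414736 + 0.07745089×0.458528 = 0.202112
  M+8: 0.07745089×0.414736 = 0.032122
Scale to base peak (0.410021) = 100: 16.10 : 70.66 : 100.00 : 49.29 : 7.83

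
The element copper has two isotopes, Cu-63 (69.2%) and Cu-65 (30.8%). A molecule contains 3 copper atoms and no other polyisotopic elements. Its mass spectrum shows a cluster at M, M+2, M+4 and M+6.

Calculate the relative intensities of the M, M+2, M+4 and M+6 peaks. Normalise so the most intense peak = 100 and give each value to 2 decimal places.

Expanding (0.692 + 0.308)^3:
P(M) = 0.692^3 = 0.331374
P(M+2) = 3 × 0.692^2 × 0.308^1 = 0.442470
P(M+4) = 3 × 0.692^1 × 0.308^2 = 0.196938
P(M+6) = 0.308^3 = 0.029218
The M+2 peak is largest (0.442470); scaling to 100 gives 74.89 : 100.00 : 44.51 : 6.60.

74.89 : 100.00 : 44.51 : 6.60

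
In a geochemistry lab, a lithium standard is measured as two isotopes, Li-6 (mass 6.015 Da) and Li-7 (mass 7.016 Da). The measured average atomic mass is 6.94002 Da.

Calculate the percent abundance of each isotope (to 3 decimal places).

With x = fraction of Li-6 (so Li-7 is 1 − x):
6.015·x + 7.016·(1 − x) = 6.94002
(6.015 − 7.016)·x = 6.94002 − 7.016
x = -0.07598 / -1.001 = 0.07590 → 7.590% Li-6, 92.410% Li-7.

Li-6: 7.590%, Li-7: 92.410%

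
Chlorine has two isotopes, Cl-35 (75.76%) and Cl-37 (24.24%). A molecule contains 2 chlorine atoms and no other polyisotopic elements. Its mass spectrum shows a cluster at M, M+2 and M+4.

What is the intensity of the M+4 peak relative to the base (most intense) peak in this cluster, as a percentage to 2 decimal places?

10.24%

(0.7576 + 0.2424)^2 gives M 0.5740, M+2 0.3673, M+4 0.0588; the largest is M.
P(M) = C(2,0) × 0.7576^2 × 0.2424^0 = 1 × 0.57395776 × 1.0000 = 0.573958 (base)
P(M+4) = C(2,2) × 0.7576^0 × 0.2424^2 = 1 × 1.0000 × 0.05875776 = 0.058758
Relative intensity = 0.058758 / 0.573958 × 100 = 10.24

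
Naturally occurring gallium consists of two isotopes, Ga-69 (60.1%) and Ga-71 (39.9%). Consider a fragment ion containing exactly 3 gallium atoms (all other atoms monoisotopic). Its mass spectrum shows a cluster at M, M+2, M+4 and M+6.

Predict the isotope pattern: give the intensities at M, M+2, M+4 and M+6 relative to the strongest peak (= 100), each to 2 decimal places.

50.21 : 100.00 : 66.39 : 14.69

The 3 Ga atoms are independent, so intensities follow the terms of (0.601 + 0.399)^3.
P(M) = 0.601^3 = 0.217082
P(M+2) = 3 × 0.601^2 × 0.399^1 = 0.432358
P(M+4) = 3 × 0.601^1 × 0.399^2 = 0.287039
P(M+6) = 0.399^3 = 0.063521
The M+2 peak is largest (0.432358); scaling to 100 gives 50.21 : 100.00 : 66.39 : 14.69.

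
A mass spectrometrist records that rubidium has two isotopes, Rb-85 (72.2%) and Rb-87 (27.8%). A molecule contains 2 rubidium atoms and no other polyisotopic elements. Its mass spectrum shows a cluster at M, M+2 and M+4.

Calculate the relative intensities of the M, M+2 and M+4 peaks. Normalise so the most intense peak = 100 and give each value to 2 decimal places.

100.00 : 77.01 : 14.83

Expanding (0.722 + 0.278)^2:
P(M) = 0.722^2 = 0.521284
P(M+2) = 2 × 0.722^1 × 0.278^1 = 0.401432
P(M+4) = 0.278^2 = 0.077284
The M peak is largest (0.521284); scaling to 100 gives 100.00 : 77.01 : 14.83.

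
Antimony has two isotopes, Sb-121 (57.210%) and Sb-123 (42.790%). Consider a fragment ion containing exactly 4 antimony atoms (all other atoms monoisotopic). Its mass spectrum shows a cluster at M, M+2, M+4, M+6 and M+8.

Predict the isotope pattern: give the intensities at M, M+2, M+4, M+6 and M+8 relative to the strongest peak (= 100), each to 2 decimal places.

29.79 : 89.13 : 100.00 : 49.86 : 9.32

The 4 Sb atoms are independent, so intensities follow the terms of (0.57210 + 0.42790)^4.
P(M) = 0.57210^4 = 0.107124
P(M+2) = 4 × 0.57210^3 × 0.42790^1 = 0.320493
P(M+4) = 6 × 0.57210^2 × 0.42790^2 = 0.359567
P(M+6) = 4 × 0.57210^1 × 0.42790^3 = 0.179291
P(M+8) = 0.42790^4 = 0.033525
The M+4 peak is largest (0.359567); scaling to 100 gives 29.79 : 89.13 : 100.00 : 49.86 : 9.32.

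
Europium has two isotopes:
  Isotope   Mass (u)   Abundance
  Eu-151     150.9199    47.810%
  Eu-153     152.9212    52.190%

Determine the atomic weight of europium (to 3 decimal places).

151.964 u

Ar = Σ fᵢ·mᵢ = 0.47810 × 150.9199 + 0.52190 × 152.9212
= 72.15480 + 79.80957 = 151.96437 u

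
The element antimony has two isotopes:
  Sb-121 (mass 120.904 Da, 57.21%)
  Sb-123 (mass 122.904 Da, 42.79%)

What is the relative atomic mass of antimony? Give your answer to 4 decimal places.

121.7598 Da

Ar = Σ fᵢ·mᵢ = 0.5721 × 120.904 + 0.4279 × 122.904
= 69.16918 + 52.59062 = 121.75980 Da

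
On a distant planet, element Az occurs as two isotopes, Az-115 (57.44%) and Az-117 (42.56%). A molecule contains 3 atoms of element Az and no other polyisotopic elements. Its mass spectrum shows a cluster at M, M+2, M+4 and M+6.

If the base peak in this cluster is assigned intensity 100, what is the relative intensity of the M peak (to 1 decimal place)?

45.0

Term probabilities: M 0.1895, M+2 0.4213, M+4 0.3121, M+6 0.0771. Base peak = M+2.
P(M+2) = C(3,1) × 0.5744^2 × 0.4256^1 = 3 × 0.32993536 × 0.4256 = 0.421261 (base)
P(M) = C(3,0) × 0.5744^3 × 0.4256^0 = 1 × 0.18951487 × 1.0000 = 0.189515
Relative intensity = 0.189515 / 0.421261 × 100 = 45.0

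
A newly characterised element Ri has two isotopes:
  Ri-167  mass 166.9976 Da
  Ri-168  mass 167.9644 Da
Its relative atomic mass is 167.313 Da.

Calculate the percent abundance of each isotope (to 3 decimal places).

Ri-167: 67.377%, Ri-168: 32.623%

Writing the weighted mean with unknown fraction x of Ri-167:
166.9976·x + 167.9644·(1 − x) = 167.313
(166.9976 − 167.9644)·x = 167.313 − 167.9644
x = -0.6514 / -0.9668 = 0.67377 → 67.377% Ri-167, 32.623% Ri-168.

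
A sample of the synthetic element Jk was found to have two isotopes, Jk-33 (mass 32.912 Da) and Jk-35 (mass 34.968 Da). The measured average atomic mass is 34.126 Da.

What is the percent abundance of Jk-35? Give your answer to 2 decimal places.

Let x be the fractional abundance of Jk-33; then Jk-35 has abundance 1 − x.
32.912·x + 34.968·(1 − x) = 34.126
(32.912 − 34.968)·x = 34.126 − 34.968
x = -0.842 / -2.056 = 0.40953 → 40.95% Jk-33, 59.05% Jk-35.

59.05%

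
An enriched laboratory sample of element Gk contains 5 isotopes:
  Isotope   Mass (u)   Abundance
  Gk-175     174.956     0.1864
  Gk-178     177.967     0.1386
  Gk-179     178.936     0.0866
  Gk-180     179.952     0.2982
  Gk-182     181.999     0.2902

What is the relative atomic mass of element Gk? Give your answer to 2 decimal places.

179.25 u

The abundance-weighted mean is 0.1864 × 174.956 + 0.1386 × 177.967 + 0.0866 × 178.936 + 0.2982 × 179.952 + 0.2902 × 181.999
= 32.6118 + 24.6662 + 15.4959 + 53.6617 + 52.8161 = 179.2517 u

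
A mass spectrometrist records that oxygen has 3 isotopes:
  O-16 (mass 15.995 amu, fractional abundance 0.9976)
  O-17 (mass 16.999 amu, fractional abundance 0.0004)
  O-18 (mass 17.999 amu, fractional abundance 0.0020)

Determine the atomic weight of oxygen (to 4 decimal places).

15.9994 amu

Average mass = Σ (abundance × isotope mass) = 0.9976 × 15.995 + 0.0004 × 16.999 + 0.0020 × 17.999
= 15.95661 + 0.00680 + 0.03600 = 15.99941 amu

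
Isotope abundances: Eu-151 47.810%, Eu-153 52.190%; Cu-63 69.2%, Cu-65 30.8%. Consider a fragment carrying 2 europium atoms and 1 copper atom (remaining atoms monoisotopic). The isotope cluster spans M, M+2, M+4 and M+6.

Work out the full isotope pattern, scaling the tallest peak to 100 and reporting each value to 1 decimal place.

Europium pattern (n=2): 0.22857961 : 0.49904078 : 0.27237961
Copper pattern (n=1): 0.6920 : 0.3080
Convolve the two distributions (both contribute in 2-u steps):
  M: 0.22857961×0.6920 = 0.158177
  M+2: 0.22857961×0.3080 + 0.49904078×0.6920 = 0.415739
  M+4: 0.49904078×0.3080 + 0.27237961×0.6920 = 0.342191
  M+6: 0.27237961×0.3080 = 0.083893
Scale to base peak (0.415739) = 100: 38.0 : 100.0 : 82.3 : 20.2

38.0 : 100.0 : 82.3 : 20.2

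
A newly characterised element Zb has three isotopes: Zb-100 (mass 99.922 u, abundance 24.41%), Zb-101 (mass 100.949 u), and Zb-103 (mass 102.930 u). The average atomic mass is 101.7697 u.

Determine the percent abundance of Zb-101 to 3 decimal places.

21.507%

Let x and y be the fractions of Zb-101 and Zb-103. Then x + y = 1 − 0.2441 = 0.7559 and 100.949x + 102.930y = 101.7697 − 0.2441×99.922 = 77.3787398.
Substituting: 100.949x + 102.930(0.7559 − x) = 77.3787398
(100.949 − 102.930)x = -0.4260472  ⇒  x = 0.21507, y = 0.54083
Zb-101: 21.507%, Zb-103: 54.083%.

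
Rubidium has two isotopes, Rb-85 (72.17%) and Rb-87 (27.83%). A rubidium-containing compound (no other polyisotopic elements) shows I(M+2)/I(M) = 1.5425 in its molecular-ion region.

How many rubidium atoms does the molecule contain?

4

With n Rb atoms, P(M+2)/P(M) = C(n,1)·p^(n−1)q / p^n = n·q/p = n · 0.2783/0.7217.
n = 1.5425 × 0.7217/0.2783 = 4.00 ≈ 4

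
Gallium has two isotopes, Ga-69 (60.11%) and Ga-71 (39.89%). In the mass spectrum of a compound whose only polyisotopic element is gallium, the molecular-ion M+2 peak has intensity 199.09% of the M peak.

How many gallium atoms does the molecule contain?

3

For n independent Ga atoms, I(M+2)/I(M) = n · (abundance Ga-71) / (abundance Ga-69) = n · 0.3989/0.6011.
n = 1.9909 × 0.6011/0.3989 = 3.00 ≈ 3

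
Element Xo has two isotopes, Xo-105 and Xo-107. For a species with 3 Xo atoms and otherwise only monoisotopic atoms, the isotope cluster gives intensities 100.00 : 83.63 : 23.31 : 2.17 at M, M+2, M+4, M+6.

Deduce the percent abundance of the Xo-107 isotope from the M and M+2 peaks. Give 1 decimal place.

21.8%

Let p = fractional abundance of Xo-105. I(M+2)/I(M) = [C(3,1)·p^2·(1−p)] / p^3 = 3·(1−p)/p = 83.63/100.00 = 0.8363
(1−p)/p = 0.8363/3 = 0.2788  ⇒  p = 1/(1 + 0.2788) = 0.7820
Xo-105: 78.2%, Xo-107: 21.8%.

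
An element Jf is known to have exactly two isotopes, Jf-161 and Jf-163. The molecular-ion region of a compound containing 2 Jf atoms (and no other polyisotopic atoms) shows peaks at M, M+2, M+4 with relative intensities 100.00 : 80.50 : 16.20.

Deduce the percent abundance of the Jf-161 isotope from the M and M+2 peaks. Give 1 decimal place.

If p is the fraction of Jf that is Jf-161, then I(M+2)/I(M) = [C(2,1)·p^1·(1−p)] / p^2 = 2·(1−p)/p = 80.50/100.00 = 0.8050
(1−p)/p = 0.8050/2 = 0.4025  ⇒  p = 1/(1 + 0.4025) = 0.7130
Jf-161: 71.3%, Jf-163: 28.7%.

71.3%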